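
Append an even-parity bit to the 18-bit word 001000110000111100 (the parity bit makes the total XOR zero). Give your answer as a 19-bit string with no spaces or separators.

XOR of the 18 data bits: 0⊕0⊕1⊕0⊕0⊕0⊕1⊕1⊕0⊕0⊕0⊕0⊕1⊕1⊕1⊕1⊕0⊕0 = 1
Parity bit = 1 (so all 19 bits XOR to 0).

0010001100001111001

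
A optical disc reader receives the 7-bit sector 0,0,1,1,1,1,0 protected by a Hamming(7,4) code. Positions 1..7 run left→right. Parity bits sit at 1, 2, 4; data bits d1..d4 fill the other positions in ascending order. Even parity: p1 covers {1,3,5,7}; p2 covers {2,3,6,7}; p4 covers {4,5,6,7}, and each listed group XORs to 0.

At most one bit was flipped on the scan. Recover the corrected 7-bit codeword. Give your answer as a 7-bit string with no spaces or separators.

s1 (pos 1,3,5,7): 0⊕1⊕1⊕0 = 0
s2 (pos 2,3,6,7): 0⊕1⊕1⊕0 = 0
s4 (pos 4,5,6,7): 1⊕1⊕1⊕0 = 1
Syndrome s4…s1 = 100 → error at position 4.
Flip position 4: 0011110 → 0010110

0010110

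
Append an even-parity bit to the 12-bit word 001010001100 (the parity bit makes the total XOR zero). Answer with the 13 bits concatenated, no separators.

0010100011000

XOR of the 12 data bits: 0⊕0⊕1⊕0⊕1⊕0⊕0⊕0⊕1⊕1⊕0⊕0 = 0
Parity bit = 0 (so all 13 bits XOR to 0).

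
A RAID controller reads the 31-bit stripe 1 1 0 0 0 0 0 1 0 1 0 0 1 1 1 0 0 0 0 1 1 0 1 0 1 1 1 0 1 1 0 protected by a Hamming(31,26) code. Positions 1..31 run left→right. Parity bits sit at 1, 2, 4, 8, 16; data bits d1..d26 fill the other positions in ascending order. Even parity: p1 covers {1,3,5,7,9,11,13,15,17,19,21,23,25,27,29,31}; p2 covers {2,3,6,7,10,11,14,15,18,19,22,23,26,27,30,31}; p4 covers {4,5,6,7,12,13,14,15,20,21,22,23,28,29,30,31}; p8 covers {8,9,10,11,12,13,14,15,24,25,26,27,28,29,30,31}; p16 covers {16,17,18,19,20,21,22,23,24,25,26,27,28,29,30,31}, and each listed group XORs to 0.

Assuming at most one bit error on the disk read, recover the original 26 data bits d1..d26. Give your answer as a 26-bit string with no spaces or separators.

00000100111000110101110110

s1 (pos 1,3,5,7,9,11,13,15,17,19,21,23,25,27,29,31): 1⊕0⊕0⊕0⊕0⊕0⊕1⊕1⊕0⊕0⊕1⊕1⊕1⊕1⊕1⊕0 = 0
s2 (pos 2,3,6,7,10,11,14,15,18,19,22,23,26,27,30,31): 1⊕0⊕0⊕0⊕1⊕0⊕1⊕1⊕0⊕0⊕0⊕1⊕1⊕1⊕1⊕0 = 0
s4 (pos 4,5,6,7,12,13,14,15,20,21,22,23,28,29,30,31): 0⊕0⊕0⊕0⊕0⊕1⊕1⊕1⊕1⊕1⊕0⊕1⊕0⊕1⊕1⊕0 = 0
s8 (pos 8,9,10,11,12,13,14,15,24,25,26,27,28,29,30,31): 1⊕0⊕1⊕0⊕0⊕1⊕1⊕1⊕0⊕1⊕1⊕1⊕0⊕1⊕1⊕0 = 0
s16 (pos 16,17,18,19,20,21,22,23,24,25,26,27,28,29,30,31): 0⊕0⊕0⊕0⊕1⊕1⊕0⊕1⊕0⊕1⊕1⊕1⊕0⊕1⊕1⊕0 = 0
Syndrome s16…s1 = 00000 → no error.
Read data bits from positions 3,5,6,7,9,10,11,12,13,14,15,17,18,19,20,21,22,23,24,25,26,27,28,29,30,31: 00000100111000110101110110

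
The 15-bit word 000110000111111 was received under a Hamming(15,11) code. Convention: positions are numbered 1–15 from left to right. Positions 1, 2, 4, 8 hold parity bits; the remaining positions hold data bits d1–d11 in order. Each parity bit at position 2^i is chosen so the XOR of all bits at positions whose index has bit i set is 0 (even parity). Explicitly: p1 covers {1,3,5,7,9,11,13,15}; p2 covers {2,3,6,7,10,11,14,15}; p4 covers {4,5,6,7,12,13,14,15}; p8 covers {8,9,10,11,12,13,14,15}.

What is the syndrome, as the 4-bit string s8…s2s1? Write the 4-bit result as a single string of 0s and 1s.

s1 (pos 1,3,5,7,9,11,13,15): 0⊕0⊕1⊕0⊕0⊕1⊕1⊕1 = 0
s2 (pos 2,3,6,7,10,11,14,15): 0⊕0⊕0⊕0⊕1⊕1⊕1⊕1 = 0
s4 (pos 4,5,6,7,12,13,14,15): 1⊕1⊕0⊕0⊕1⊕1⊕1⊕1 = 0
s8 (pos 8,9,10,11,12,13,14,15): 0⊕0⊕1⊕1⊕1⊕1⊕1⊕1 = 0
Syndrome s8…s1 = 0000 → no error.

0000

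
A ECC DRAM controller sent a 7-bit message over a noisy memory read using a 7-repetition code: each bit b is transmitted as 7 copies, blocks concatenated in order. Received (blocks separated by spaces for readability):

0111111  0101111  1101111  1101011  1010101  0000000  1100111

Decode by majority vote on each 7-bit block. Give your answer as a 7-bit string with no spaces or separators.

Block 1 (0111111): 6 ones → 1
Block 2 (0101111): 5 ones → 1
Block 3 (1101111): 6 ones → 1
Block 4 (1101011): 5 ones → 1
Block 5 (1010101): 4 ones → 1
Block 6 (0000000): 0 ones → 0
Block 7 (1100111): 5 ones → 1

1111101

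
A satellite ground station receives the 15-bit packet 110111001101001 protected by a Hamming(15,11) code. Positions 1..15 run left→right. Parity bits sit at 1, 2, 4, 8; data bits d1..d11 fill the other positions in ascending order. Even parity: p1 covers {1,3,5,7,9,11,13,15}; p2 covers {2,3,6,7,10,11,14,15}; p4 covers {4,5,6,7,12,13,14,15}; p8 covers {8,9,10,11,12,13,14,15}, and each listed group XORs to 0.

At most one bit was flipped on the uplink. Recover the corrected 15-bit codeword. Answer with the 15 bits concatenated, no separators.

110011001101001

s1 (pos 1,3,5,7,9,11,13,15): 1⊕0⊕1⊕0⊕1⊕0⊕0⊕1 = 0
s2 (pos 2,3,6,7,10,11,14,15): 1⊕0⊕1⊕0⊕1⊕0⊕0⊕1 = 0
s4 (pos 4,5,6,7,12,13,14,15): 1⊕1⊕1⊕0⊕1⊕0⊕0⊕1 = 1
s8 (pos 8,9,10,11,12,13,14,15): 0⊕1⊕1⊕0⊕1⊕0⊕0⊕1 = 0
Syndrome s8…s1 = 0100 → error at position 4.
Flip position 4: 110111001101001 → 110011001101001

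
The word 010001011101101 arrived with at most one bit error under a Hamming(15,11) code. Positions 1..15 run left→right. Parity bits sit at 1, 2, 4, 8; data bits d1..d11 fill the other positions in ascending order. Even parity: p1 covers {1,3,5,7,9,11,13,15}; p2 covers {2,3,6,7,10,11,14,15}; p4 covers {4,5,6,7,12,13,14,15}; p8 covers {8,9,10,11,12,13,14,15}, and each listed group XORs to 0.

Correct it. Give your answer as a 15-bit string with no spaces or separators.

110001011101101

s1 (pos 1,3,5,7,9,11,13,15): 0⊕0⊕0⊕0⊕1⊕0⊕1⊕1 = 1
s2 (pos 2,3,6,7,10,11,14,15): 1⊕0⊕1⊕0⊕1⊕0⊕0⊕1 = 0
s4 (pos 4,5,6,7,12,13,14,15): 0⊕0⊕1⊕0⊕1⊕1⊕0⊕1 = 0
s8 (pos 8,9,10,11,12,13,14,15): 1⊕1⊕1⊕0⊕1⊕1⊕0⊕1 = 0
Syndrome s8…s1 = 0001 → error at position 1.
Flip position 1: 010001011101101 → 110001011101101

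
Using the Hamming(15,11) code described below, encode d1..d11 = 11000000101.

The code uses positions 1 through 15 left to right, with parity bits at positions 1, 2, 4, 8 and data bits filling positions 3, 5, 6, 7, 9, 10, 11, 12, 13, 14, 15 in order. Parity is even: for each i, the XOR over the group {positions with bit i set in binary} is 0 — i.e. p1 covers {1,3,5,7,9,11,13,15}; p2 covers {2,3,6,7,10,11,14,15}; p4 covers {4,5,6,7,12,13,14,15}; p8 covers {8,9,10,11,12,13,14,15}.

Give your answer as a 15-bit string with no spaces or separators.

Place data at non-parity positions: p1 p2 1 p4 1 0 0 p8 0 0 0 0 1 0 1
p1 (pos 1,3,5,7,9,11,13,15): XOR of data positions = 1⊕1⊕0⊕0⊕0⊕1⊕1 = 0
p2 (pos 2,3,6,7,10,11,14,15): XOR of data positions = 1⊕0⊕0⊕0⊕0⊕0⊕1 = 0
p4 (pos 4,5,6,7,12,13,14,15): XOR of data positions = 1⊕0⊕0⊕0⊕1⊕0⊕1 = 1
p8 (pos 8,9,10,11,12,13,14,15): XOR of data positions = 0⊕0⊕0⊕0⊕1⊕0⊕1 = 0
Codeword: 001110000000101

001110000000101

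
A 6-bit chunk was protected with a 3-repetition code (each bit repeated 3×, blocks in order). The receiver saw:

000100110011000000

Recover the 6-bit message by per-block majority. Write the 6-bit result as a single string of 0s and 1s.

Block 1 (000): 0 ones → 0
Block 2 (100): 1 one → 0
Block 3 (110): 2 ones → 1
Block 4 (011): 2 ones → 1
Block 5 (000): 0 ones → 0
Block 6 (000): 0 ones → 0

001100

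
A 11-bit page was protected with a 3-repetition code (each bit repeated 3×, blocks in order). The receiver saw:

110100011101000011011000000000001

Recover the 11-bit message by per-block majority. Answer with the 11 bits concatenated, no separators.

10110110000

Block 1 (110): 2 ones → 1
Block 2 (100): 1 one → 0
Block 3 (011): 2 ones → 1
Block 4 (101): 2 ones → 1
Block 5 (000): 0 ones → 0
Block 6 (011): 2 ones → 1
Block 7 (011): 2 ones → 1
Block 8 (000): 0 ones → 0
Block 9 (000): 0 ones → 0
Block 10 (000): 0 ones → 0
Block 11 (001): 1 one → 0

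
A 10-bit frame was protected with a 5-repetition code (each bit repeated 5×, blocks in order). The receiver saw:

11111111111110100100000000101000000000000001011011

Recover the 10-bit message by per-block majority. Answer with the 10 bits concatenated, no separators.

Block 1 (11111): 5 ones → 1
Block 2 (11111): 5 ones → 1
Block 3 (11101): 4 ones → 1
Block 4 (00100): 1 one → 0
Block 5 (00000): 0 ones → 0
Block 6 (01010): 2 ones → 0
Block 7 (00000): 0 ones → 0
Block 8 (00000): 0 ones → 0
Block 9 (00010): 1 one → 0
Block 10 (11011): 4 ones → 1

1110000001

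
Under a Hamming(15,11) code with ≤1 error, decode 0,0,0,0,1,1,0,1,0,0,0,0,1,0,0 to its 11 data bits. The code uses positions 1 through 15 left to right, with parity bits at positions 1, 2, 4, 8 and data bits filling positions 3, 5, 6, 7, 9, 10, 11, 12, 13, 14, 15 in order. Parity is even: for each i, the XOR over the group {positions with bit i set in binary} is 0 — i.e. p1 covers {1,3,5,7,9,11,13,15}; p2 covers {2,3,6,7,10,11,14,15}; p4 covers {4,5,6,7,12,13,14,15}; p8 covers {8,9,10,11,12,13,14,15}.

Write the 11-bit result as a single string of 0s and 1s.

s1 (pos 1,3,5,7,9,11,13,15): 0⊕0⊕1⊕0⊕0⊕0⊕1⊕0 = 0
s2 (pos 2,3,6,7,10,11,14,15): 0⊕0⊕1⊕0⊕0⊕0⊕0⊕0 = 1
s4 (pos 4,5,6,7,12,13,14,15): 0⊕1⊕1⊕0⊕0⊕1⊕0⊕0 = 1
s8 (pos 8,9,10,11,12,13,14,15): 1⊕0⊕0⊕0⊕0⊕1⊕0⊕0 = 0
Syndrome s8…s1 = 0110 → error at position 6.
Flip position 6: 000011010000100 → 000010010000100
Read data bits from positions 3,5,6,7,9,10,11,12,13,14,15: 01000000100

01000000100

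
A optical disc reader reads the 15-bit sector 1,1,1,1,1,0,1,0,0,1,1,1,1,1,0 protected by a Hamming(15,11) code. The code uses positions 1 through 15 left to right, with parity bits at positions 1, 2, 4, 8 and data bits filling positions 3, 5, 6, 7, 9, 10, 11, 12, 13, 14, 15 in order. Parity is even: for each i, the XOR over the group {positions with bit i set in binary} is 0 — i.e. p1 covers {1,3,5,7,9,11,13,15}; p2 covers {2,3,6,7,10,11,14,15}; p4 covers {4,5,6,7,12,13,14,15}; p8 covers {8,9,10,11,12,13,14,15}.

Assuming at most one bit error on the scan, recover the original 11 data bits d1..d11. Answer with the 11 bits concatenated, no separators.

11010111110

s1 (pos 1,3,5,7,9,11,13,15): 1⊕1⊕1⊕1⊕0⊕1⊕1⊕0 = 0
s2 (pos 2,3,6,7,10,11,14,15): 1⊕1⊕0⊕1⊕1⊕1⊕1⊕0 = 0
s4 (pos 4,5,6,7,12,13,14,15): 1⊕1⊕0⊕1⊕1⊕1⊕1⊕0 = 0
s8 (pos 8,9,10,11,12,13,14,15): 0⊕0⊕1⊕1⊕1⊕1⊕1⊕0 = 1
Syndrome s8…s1 = 1000 → error at position 8.
Flip position 8: 111110100111110 → 111110110111110
Read data bits from positions 3,5,6,7,9,10,11,12,13,14,15: 11010111110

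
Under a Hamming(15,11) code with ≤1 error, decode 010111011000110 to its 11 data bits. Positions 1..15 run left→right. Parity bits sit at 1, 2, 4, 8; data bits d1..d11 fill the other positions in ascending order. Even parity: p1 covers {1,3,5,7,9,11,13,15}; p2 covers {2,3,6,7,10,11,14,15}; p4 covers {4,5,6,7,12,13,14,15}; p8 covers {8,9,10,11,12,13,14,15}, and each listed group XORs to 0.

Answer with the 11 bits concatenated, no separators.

s1 (pos 1,3,5,7,9,11,13,15): 0⊕0⊕1⊕0⊕1⊕0⊕1⊕0 = 1
s2 (pos 2,3,6,7,10,11,14,15): 1⊕0⊕1⊕0⊕0⊕0⊕1⊕0 = 1
s4 (pos 4,5,6,7,12,13,14,15): 1⊕1⊕1⊕0⊕0⊕1⊕1⊕0 = 1
s8 (pos 8,9,10,11,12,13,14,15): 1⊕1⊕0⊕0⊕0⊕1⊕1⊕0 = 0
Syndrome s8…s1 = 0111 → error at position 7.
Flip position 7: 010111011000110 → 010111111000110
Read data bits from positions 3,5,6,7,9,10,11,12,13,14,15: 01111000110

01111000110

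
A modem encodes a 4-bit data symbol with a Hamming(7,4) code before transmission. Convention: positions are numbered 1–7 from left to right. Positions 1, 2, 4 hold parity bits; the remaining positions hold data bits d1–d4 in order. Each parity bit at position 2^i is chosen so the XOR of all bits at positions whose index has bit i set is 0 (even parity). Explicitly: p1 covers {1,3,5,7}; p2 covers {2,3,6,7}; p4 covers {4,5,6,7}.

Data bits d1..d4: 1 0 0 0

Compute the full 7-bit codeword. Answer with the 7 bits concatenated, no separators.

1110000

Place data at non-parity positions: p1 p2 1 p4 0 0 0
p1 (pos 1,3,5,7): XOR of data positions = 1⊕0⊕0 = 1
p2 (pos 2,3,6,7): XOR of data positions = 1⊕0⊕0 = 1
p4 (pos 4,5,6,7): XOR of data positions = 0⊕0⊕0 = 0
Codeword: 1110000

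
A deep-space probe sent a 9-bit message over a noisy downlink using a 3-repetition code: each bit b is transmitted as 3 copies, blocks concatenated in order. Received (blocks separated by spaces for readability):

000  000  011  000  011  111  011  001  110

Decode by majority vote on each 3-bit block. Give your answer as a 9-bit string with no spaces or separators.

001011101

Block 1 (000): 0 ones → 0
Block 2 (000): 0 ones → 0
Block 3 (011): 2 ones → 1
Block 4 (000): 0 ones → 0
Block 5 (011): 2 ones → 1
Block 6 (111): 3 ones → 1
Block 7 (011): 2 ones → 1
Block 8 (001): 1 one → 0
Block 9 (110): 2 ones → 1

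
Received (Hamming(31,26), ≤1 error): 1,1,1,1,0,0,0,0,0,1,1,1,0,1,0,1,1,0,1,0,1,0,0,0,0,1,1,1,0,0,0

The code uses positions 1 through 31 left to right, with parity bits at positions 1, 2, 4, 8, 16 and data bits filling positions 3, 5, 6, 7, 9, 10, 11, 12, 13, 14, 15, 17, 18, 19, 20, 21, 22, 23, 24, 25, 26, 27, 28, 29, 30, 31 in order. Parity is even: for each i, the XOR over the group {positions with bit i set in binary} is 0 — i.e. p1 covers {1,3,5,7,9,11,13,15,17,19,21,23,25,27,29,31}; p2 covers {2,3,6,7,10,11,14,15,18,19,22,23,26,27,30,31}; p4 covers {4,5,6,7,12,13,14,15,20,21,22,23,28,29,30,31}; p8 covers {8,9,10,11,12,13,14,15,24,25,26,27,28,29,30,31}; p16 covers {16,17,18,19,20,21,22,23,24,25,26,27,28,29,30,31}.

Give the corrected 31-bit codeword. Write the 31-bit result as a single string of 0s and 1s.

s1 (pos 1,3,5,7,9,11,13,15,17,19,21,23,25,27,29,31): 1⊕1⊕0⊕0⊕0⊕1⊕0⊕0⊕1⊕1⊕1⊕0⊕0⊕1⊕0⊕0 = 1
s2 (pos 2,3,6,7,10,11,14,15,18,19,22,23,26,27,30,31): 1⊕1⊕0⊕0⊕1⊕1⊕1⊕0⊕0⊕1⊕0⊕0⊕1⊕1⊕0⊕0 = 0
s4 (pos 4,5,6,7,12,13,14,15,20,21,22,23,28,29,30,31): 1⊕0⊕0⊕0⊕1⊕0⊕1⊕0⊕0⊕1⊕0⊕0⊕1⊕0⊕0⊕0 = 1
s8 (pos 8,9,10,11,12,13,14,15,24,25,26,27,28,29,30,31): 0⊕0⊕1⊕1⊕1⊕0⊕1⊕0⊕0⊕0⊕1⊕1⊕1⊕0⊕0⊕0 = 1
s16 (pos 16,17,18,19,20,21,22,23,24,25,26,27,28,29,30,31): 1⊕1⊕0⊕1⊕0⊕1⊕0⊕0⊕0⊕0⊕1⊕1⊕1⊕0⊕0⊕0 = 1
Syndrome s16…s1 = 11101 → error at position 29.
Flip position 29: 1111000001110101101010000111000 → 1111000001110101101010000111100

1111000001110101101010000111100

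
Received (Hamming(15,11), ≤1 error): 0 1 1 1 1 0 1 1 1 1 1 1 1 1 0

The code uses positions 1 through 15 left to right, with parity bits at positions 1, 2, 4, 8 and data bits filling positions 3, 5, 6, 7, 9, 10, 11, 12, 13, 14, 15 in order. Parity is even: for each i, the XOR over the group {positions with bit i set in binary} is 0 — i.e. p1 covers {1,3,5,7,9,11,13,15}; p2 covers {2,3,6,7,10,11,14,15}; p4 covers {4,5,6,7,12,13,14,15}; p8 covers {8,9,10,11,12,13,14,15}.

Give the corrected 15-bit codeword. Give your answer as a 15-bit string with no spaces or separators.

011110101111110

s1 (pos 1,3,5,7,9,11,13,15): 0⊕1⊕1⊕1⊕1⊕1⊕1⊕0 = 0
s2 (pos 2,3,6,7,10,11,14,15): 1⊕1⊕0⊕1⊕1⊕1⊕1⊕0 = 0
s4 (pos 4,5,6,7,12,13,14,15): 1⊕1⊕0⊕1⊕1⊕1⊕1⊕0 = 0
s8 (pos 8,9,10,11,12,13,14,15): 1⊕1⊕1⊕1⊕1⊕1⊕1⊕0 = 1
Syndrome s8…s1 = 1000 → error at position 8.
Flip position 8: 011110111111110 → 011110101111110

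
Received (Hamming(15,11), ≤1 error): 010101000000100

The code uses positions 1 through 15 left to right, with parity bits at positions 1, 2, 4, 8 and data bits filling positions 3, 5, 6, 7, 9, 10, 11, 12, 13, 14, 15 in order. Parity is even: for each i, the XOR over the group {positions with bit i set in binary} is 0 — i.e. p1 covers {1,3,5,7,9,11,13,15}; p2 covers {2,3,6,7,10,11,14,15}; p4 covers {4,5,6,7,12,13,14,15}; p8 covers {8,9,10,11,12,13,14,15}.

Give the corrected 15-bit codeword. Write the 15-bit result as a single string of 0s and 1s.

010101000000000

s1 (pos 1,3,5,7,9,11,13,15): 0⊕0⊕0⊕0⊕0⊕0⊕1⊕0 = 1
s2 (pos 2,3,6,7,10,11,14,15): 1⊕0⊕1⊕0⊕0⊕0⊕0⊕0 = 0
s4 (pos 4,5,6,7,12,13,14,15): 1⊕0⊕1⊕0⊕0⊕1⊕0⊕0 = 1
s8 (pos 8,9,10,11,12,13,14,15): 0⊕0⊕0⊕0⊕0⊕1⊕0⊕0 = 1
Syndrome s8…s1 = 1101 → error at position 13.
Flip position 13: 010101000000100 → 010101000000000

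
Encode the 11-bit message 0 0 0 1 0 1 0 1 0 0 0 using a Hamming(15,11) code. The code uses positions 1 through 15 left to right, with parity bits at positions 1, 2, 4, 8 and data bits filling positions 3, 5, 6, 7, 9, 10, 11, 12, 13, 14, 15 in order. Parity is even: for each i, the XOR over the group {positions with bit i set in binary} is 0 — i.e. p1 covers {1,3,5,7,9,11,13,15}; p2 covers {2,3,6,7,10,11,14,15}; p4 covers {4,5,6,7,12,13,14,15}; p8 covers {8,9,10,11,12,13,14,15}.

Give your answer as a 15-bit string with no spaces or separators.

Place data at non-parity positions: p1 p2 0 p4 0 0 1 p8 0 1 0 1 0 0 0
p1 (pos 1,3,5,7,9,11,13,15): XOR of data positions = 0⊕0⊕1⊕0⊕0⊕0⊕0 = 1
p2 (pos 2,3,6,7,10,11,14,15): XOR of data positions = 0⊕0⊕1⊕1⊕0⊕0⊕0 = 0
p4 (pos 4,5,6,7,12,13,14,15): XOR of data positions = 0⊕0⊕1⊕1⊕0⊕0⊕0 = 0
p8 (pos 8,9,10,11,12,13,14,15): XOR of data positions = 0⊕1⊕0⊕1⊕0⊕0⊕0 = 0
Codeword: 100000100101000

100000100101000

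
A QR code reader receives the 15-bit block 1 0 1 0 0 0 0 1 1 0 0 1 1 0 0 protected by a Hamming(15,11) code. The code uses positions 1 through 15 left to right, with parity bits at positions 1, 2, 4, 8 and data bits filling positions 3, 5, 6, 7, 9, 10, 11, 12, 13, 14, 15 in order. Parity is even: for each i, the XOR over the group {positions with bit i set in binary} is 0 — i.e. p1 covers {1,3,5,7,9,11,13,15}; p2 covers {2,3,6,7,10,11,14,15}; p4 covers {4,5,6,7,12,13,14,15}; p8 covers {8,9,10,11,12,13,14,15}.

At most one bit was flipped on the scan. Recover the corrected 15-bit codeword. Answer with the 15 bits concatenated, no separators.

s1 (pos 1,3,5,7,9,11,13,15): 1⊕1⊕0⊕0⊕1⊕0⊕1⊕0 = 0
s2 (pos 2,3,6,7,10,11,14,15): 0⊕1⊕0⊕0⊕0⊕0⊕0⊕0 = 1
s4 (pos 4,5,6,7,12,13,14,15): 0⊕0⊕0⊕0⊕1⊕1⊕0⊕0 = 0
s8 (pos 8,9,10,11,12,13,14,15): 1⊕1⊕0⊕0⊕1⊕1⊕0⊕0 = 0
Syndrome s8…s1 = 0010 → error at position 2.
Flip position 2: 101000011001100 → 111000011001100

111000011001100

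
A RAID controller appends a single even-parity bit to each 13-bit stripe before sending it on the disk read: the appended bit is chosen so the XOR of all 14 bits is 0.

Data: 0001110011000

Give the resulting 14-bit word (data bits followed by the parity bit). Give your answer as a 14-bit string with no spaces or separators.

00011100110001

XOR of the 13 data bits: 0⊕0⊕0⊕1⊕1⊕1⊕0⊕0⊕1⊕1⊕0⊕0⊕0 = 1
Parity bit = 1 (so all 14 bits XOR to 0).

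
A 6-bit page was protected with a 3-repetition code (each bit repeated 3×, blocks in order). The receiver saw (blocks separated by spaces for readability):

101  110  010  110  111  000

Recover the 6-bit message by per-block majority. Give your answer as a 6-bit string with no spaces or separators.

110110

Block 1 (101): 2 ones → 1
Block 2 (110): 2 ones → 1
Block 3 (010): 1 one → 0
Block 4 (110): 2 ones → 1
Block 5 (111): 3 ones → 1
Block 6 (000): 0 ones → 0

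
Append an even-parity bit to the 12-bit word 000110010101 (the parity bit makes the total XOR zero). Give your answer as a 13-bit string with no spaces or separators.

0001100101011

XOR of the 12 data bits: 0⊕0⊕0⊕1⊕1⊕0⊕0⊕1⊕0⊕1⊕0⊕1 = 1
Parity bit = 1 (so all 13 bits XOR to 0).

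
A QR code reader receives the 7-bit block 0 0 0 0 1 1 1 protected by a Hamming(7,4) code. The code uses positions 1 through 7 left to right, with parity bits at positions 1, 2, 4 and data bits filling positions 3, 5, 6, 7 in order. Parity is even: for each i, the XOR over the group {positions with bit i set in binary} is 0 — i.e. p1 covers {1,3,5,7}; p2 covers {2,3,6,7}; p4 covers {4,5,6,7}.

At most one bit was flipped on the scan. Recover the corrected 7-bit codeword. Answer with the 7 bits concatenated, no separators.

s1 (pos 1,3,5,7): 0⊕0⊕1⊕1 = 0
s2 (pos 2,3,6,7): 0⊕0⊕1⊕1 = 0
s4 (pos 4,5,6,7): 0⊕1⊕1⊕1 = 1
Syndrome s4…s1 = 100 → error at position 4.
Flip position 4: 0000111 → 0001111

0001111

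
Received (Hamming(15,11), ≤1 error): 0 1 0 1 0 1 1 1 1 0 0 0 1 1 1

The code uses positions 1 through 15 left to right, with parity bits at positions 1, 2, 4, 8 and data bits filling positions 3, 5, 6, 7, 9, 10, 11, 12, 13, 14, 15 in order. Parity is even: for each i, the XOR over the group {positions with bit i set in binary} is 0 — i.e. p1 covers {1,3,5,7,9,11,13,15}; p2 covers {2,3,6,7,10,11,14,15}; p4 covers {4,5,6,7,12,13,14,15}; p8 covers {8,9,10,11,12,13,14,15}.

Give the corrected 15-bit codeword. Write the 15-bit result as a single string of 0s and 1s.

s1 (pos 1,3,5,7,9,11,13,15): 0⊕0⊕0⊕1⊕1⊕0⊕1⊕1 = 0
s2 (pos 2,3,6,7,10,11,14,15): 1⊕0⊕1⊕1⊕0⊕0⊕1⊕1 = 1
s4 (pos 4,5,6,7,12,13,14,15): 1⊕0⊕1⊕1⊕0⊕1⊕1⊕1 = 0
s8 (pos 8,9,10,11,12,13,14,15): 1⊕1⊕0⊕0⊕0⊕1⊕1⊕1 = 1
Syndrome s8…s1 = 1010 → error at position 10.
Flip position 10: 010101111000111 → 010101111100111

010101111100111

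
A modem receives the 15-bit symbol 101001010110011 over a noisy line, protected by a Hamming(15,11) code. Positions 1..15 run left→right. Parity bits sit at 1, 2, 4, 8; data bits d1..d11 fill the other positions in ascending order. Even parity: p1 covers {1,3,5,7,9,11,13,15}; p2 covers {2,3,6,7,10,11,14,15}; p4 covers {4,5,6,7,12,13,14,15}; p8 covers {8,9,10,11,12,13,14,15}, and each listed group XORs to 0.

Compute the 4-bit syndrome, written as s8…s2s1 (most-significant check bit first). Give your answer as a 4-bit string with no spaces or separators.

1100

s1 (pos 1,3,5,7,9,11,13,15): 1⊕1⊕0⊕0⊕0⊕1⊕0⊕1 = 0
s2 (pos 2,3,6,7,10,11,14,15): 0⊕1⊕1⊕0⊕1⊕1⊕1⊕1 = 0
s4 (pos 4,5,6,7,12,13,14,15): 0⊕0⊕1⊕0⊕0⊕0⊕1⊕1 = 1
s8 (pos 8,9,10,11,12,13,14,15): 1⊕0⊕1⊕1⊕0⊕0⊕1⊕1 = 1
Syndrome s8…s1 = 1100 → error at position 12.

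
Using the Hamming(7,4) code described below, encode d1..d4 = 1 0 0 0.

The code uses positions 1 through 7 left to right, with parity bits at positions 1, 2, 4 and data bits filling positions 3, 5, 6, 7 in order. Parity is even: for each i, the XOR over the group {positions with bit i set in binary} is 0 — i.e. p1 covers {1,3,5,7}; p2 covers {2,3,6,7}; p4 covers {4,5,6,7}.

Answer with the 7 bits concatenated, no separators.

1110000

Place data at non-parity positions: p1 p2 1 p4 0 0 0
p1 (pos 1,3,5,7): XOR of data positions = 1⊕0⊕0 = 1
p2 (pos 2,3,6,7): XOR of data positions = 1⊕0⊕0 = 1
p4 (pos 4,5,6,7): XOR of data positions = 0⊕0⊕0 = 0
Codeword: 1110000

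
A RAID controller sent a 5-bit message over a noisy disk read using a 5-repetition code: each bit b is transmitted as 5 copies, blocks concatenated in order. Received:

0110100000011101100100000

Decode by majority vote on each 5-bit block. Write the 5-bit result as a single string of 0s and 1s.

10110

Block 1 (01101): 3 ones → 1
Block 2 (00000): 0 ones → 0
Block 3 (01110): 3 ones → 1
Block 4 (11001): 3 ones → 1
Block 5 (00000): 0 ones → 0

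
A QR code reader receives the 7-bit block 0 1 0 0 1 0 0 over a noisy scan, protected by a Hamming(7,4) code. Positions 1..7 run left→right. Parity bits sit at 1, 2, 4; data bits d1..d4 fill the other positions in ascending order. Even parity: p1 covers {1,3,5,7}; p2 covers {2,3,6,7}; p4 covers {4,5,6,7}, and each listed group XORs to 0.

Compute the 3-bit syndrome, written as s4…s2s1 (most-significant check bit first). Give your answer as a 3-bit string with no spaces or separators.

s1 (pos 1,3,5,7): 0⊕0⊕1⊕0 = 1
s2 (pos 2,3,6,7): 1⊕0⊕0⊕0 = 1
s4 (pos 4,5,6,7): 0⊕1⊕0⊕0 = 1
Syndrome s4…s1 = 111 → error at position 7.

111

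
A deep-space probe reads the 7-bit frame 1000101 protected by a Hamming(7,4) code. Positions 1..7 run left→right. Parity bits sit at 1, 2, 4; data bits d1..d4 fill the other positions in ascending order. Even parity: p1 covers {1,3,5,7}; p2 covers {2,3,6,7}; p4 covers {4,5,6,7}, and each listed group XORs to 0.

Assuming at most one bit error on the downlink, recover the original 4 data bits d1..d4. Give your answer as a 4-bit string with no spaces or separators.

1101

s1 (pos 1,3,5,7): 1⊕0⊕1⊕1 = 1
s2 (pos 2,3,6,7): 0⊕0⊕0⊕1 = 1
s4 (pos 4,5,6,7): 0⊕1⊕0⊕1 = 0
Syndrome s4…s1 = 011 → error at position 3.
Flip position 3: 1000101 → 1010101
Read data bits from positions 3,5,6,7: 1101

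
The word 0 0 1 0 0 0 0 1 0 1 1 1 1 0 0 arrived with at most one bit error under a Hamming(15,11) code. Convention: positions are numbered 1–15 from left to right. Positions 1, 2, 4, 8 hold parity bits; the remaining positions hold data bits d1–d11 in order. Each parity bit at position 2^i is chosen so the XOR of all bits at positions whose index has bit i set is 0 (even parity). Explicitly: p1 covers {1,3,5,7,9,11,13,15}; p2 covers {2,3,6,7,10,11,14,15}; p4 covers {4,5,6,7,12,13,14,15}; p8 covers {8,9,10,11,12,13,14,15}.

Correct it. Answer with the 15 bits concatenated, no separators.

s1 (pos 1,3,5,7,9,11,13,15): 0⊕1⊕0⊕0⊕0⊕1⊕1⊕0 = 1
s2 (pos 2,3,6,7,10,11,14,15): 0⊕1⊕0⊕0⊕1⊕1⊕0⊕0 = 1
s4 (pos 4,5,6,7,12,13,14,15): 0⊕0⊕0⊕0⊕1⊕1⊕0⊕0 = 0
s8 (pos 8,9,10,11,12,13,14,15): 1⊕0⊕1⊕1⊕1⊕1⊕0⊕0 = 1
Syndrome s8…s1 = 1011 → error at position 11.
Flip position 11: 001000010111100 → 001000010101100

001000010101100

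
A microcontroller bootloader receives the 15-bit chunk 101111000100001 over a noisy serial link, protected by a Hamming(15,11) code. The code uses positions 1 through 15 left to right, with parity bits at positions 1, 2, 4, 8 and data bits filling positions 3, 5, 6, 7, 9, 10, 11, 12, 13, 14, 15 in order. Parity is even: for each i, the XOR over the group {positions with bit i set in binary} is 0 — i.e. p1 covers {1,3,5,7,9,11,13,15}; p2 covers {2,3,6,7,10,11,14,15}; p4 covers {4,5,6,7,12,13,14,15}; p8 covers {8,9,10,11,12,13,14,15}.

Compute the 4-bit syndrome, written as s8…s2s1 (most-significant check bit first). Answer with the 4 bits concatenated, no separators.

s1 (pos 1,3,5,7,9,11,13,15): 1⊕1⊕1⊕0⊕0⊕0⊕0⊕1 = 0
s2 (pos 2,3,6,7,10,11,14,15): 0⊕1⊕1⊕0⊕1⊕0⊕0⊕1 = 0
s4 (pos 4,5,6,7,12,13,14,15): 1⊕1⊕1⊕0⊕0⊕0⊕0⊕1 = 0
s8 (pos 8,9,10,11,12,13,14,15): 0⊕0⊕1⊕0⊕0⊕0⊕0⊕1 = 0
Syndrome s8…s1 = 0000 → no error.

0000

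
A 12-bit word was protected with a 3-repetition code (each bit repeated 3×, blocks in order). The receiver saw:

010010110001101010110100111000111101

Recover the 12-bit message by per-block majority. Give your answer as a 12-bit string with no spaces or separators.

Block 1 (010): 1 one → 0
Block 2 (010): 1 one → 0
Block 3 (110): 2 ones → 1
Block 4 (001): 1 one → 0
Block 5 (101): 2 ones → 1
Block 6 (010): 1 one → 0
Block 7 (110): 2 ones → 1
Block 8 (100): 1 one → 0
Block 9 (111): 3 ones → 1
Block 10 (000): 0 ones → 0
Block 11 (111): 3 ones → 1
Block 12 (101): 2 ones → 1

001010101011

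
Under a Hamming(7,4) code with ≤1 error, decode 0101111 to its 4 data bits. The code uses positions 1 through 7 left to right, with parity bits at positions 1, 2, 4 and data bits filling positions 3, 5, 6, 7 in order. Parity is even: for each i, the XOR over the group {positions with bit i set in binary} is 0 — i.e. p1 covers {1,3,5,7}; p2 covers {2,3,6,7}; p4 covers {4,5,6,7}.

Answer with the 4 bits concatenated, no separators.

s1 (pos 1,3,5,7): 0⊕0⊕1⊕1 = 0
s2 (pos 2,3,6,7): 1⊕0⊕1⊕1 = 1
s4 (pos 4,5,6,7): 1⊕1⊕1⊕1 = 0
Syndrome s4…s1 = 010 → error at position 2.
Flip position 2: 0101111 → 0001111
Read data bits from positions 3,5,6,7: 0111

0111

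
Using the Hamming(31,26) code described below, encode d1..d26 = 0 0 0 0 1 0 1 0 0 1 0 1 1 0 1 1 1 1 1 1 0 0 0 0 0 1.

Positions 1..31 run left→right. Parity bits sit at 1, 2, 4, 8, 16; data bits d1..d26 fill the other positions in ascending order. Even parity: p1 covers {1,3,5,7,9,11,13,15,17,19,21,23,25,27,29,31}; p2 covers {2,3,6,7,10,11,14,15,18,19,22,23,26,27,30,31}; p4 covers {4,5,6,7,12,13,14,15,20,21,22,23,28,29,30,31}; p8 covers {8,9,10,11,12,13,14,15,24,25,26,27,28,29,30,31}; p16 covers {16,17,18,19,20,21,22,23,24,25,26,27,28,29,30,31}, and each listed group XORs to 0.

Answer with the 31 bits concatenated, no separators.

Place data at non-parity positions: p1 p2 0 p4 0 0 0 p8 1 0 1 0 0 1 0 p16 1 1 0 1 1 1 1 1 1 0 0 0 0 0 1
p1 (pos 1,3,5,7,9,11,13,15,17,19,21,23,25,27,29,31): XOR of data positions = 0⊕0⊕0⊕1⊕1⊕0⊕0⊕1⊕0⊕1⊕1⊕1⊕0⊕0⊕1 = 1
p2 (pos 2,3,6,7,10,11,14,15,18,19,22,23,26,27,30,31): XOR of data positions = 0⊕0⊕0⊕0⊕1⊕1⊕0⊕1⊕0⊕1⊕1⊕0⊕0⊕0⊕1 = 0
p4 (pos 4,5,6,7,12,13,14,15,20,21,22,23,28,29,30,31): XOR of data positions = 0⊕0⊕0⊕0⊕0⊕1⊕0⊕1⊕1⊕1⊕1⊕0⊕0⊕0⊕1 = 0
p8 (pos 8,9,10,11,12,13,14,15,24,25,26,27,28,29,30,31): XOR of data positions = 1⊕0⊕1⊕0⊕0⊕1⊕0⊕1⊕1⊕0⊕0⊕0⊕0⊕0⊕1 = 0
p16 (pos 16,17,18,19,20,21,22,23,24,25,26,27,28,29,30,31): XOR of data positions = 1⊕1⊕0⊕1⊕1⊕1⊕1⊕1⊕1⊕0⊕0⊕0⊕0⊕0⊕1 = 1
Codeword: 1000000010100101110111111000001

1000000010100101110111111000001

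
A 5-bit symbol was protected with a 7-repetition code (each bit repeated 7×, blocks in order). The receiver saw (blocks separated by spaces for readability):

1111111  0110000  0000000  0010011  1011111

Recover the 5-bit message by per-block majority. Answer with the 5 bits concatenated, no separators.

10001

Block 1 (1111111): 7 ones → 1
Block 2 (0110000): 2 ones → 0
Block 3 (0000000): 0 ones → 0
Block 4 (0010011): 3 ones → 0
Block 5 (1011111): 6 ones → 1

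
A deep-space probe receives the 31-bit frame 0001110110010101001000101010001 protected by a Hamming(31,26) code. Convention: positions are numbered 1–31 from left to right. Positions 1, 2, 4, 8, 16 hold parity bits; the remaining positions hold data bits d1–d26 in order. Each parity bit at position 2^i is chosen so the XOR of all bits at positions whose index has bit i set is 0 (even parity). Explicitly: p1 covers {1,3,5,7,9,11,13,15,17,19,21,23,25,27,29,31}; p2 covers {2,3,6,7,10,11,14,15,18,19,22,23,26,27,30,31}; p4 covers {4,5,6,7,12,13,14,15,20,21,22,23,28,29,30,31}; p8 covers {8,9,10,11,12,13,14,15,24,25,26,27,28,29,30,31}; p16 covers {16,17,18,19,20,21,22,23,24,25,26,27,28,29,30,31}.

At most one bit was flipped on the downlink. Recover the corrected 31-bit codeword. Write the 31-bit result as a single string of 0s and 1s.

s1 (pos 1,3,5,7,9,11,13,15,17,19,21,23,25,27,29,31): 0⊕0⊕1⊕0⊕1⊕0⊕0⊕0⊕0⊕1⊕0⊕1⊕1⊕1⊕0⊕1 = 1
s2 (pos 2,3,6,7,10,11,14,15,18,19,22,23,26,27,30,31): 0⊕0⊕1⊕0⊕0⊕0⊕1⊕0⊕0⊕1⊕0⊕1⊕0⊕1⊕0⊕1 = 0
s4 (pos 4,5,6,7,12,13,14,15,20,21,22,23,28,29,30,31): 1⊕1⊕1⊕0⊕1⊕0⊕1⊕0⊕0⊕0⊕0⊕1⊕0⊕0⊕0⊕1 = 1
s8 (pos 8,9,10,11,12,13,14,15,24,25,26,27,28,29,30,31): 1⊕1⊕0⊕0⊕1⊕0⊕1⊕0⊕0⊕1⊕0⊕1⊕0⊕0⊕0⊕1 = 1
s16 (pos 16,17,18,19,20,21,22,23,24,25,26,27,28,29,30,31): 1⊕0⊕0⊕1⊕0⊕0⊕0⊕1⊕0⊕1⊕0⊕1⊕0⊕0⊕0⊕1 = 0
Syndrome s16…s1 = 01101 → error at position 13.
Flip position 13: 0001110110010101001000101010001 → 0001110110011101001000101010001

0001110110011101001000101010001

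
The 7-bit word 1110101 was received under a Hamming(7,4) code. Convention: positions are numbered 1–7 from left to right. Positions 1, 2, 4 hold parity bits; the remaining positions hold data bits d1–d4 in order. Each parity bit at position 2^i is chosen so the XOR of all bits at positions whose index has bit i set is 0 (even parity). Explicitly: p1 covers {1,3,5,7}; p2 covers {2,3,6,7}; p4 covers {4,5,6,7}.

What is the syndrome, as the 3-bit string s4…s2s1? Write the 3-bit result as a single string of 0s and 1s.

s1 (pos 1,3,5,7): 1⊕1⊕1⊕1 = 0
s2 (pos 2,3,6,7): 1⊕1⊕0⊕1 = 1
s4 (pos 4,5,6,7): 0⊕1⊕0⊕1 = 0
Syndrome s4…s1 = 010 → error at position 2.

010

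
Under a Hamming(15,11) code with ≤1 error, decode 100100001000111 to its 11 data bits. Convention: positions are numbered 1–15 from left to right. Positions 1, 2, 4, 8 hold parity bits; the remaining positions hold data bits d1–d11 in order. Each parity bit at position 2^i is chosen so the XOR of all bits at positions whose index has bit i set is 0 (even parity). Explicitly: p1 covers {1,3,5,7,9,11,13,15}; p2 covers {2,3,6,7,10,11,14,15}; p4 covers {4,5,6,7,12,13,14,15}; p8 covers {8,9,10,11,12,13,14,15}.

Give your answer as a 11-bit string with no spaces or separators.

00001000111

s1 (pos 1,3,5,7,9,11,13,15): 1⊕0⊕0⊕0⊕1⊕0⊕1⊕1 = 0
s2 (pos 2,3,6,7,10,11,14,15): 0⊕0⊕0⊕0⊕0⊕0⊕1⊕1 = 0
s4 (pos 4,5,6,7,12,13,14,15): 1⊕0⊕0⊕0⊕0⊕1⊕1⊕1 = 0
s8 (pos 8,9,10,11,12,13,14,15): 0⊕1⊕0⊕0⊕0⊕1⊕1⊕1 = 0
Syndrome s8…s1 = 0000 → no error.
Read data bits from positions 3,5,6,7,9,10,11,12,13,14,15: 00001000111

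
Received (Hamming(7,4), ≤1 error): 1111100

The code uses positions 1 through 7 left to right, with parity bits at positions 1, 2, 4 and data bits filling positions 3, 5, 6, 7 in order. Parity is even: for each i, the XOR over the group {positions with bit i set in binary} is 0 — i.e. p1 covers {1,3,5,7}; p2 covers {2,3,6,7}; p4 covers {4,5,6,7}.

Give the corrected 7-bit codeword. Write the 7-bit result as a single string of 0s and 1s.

0111100

s1 (pos 1,3,5,7): 1⊕1⊕1⊕0 = 1
s2 (pos 2,3,6,7): 1⊕1⊕0⊕0 = 0
s4 (pos 4,5,6,7): 1⊕1⊕0⊕0 = 0
Syndrome s4…s1 = 001 → error at position 1.
Flip position 1: 1111100 → 0111100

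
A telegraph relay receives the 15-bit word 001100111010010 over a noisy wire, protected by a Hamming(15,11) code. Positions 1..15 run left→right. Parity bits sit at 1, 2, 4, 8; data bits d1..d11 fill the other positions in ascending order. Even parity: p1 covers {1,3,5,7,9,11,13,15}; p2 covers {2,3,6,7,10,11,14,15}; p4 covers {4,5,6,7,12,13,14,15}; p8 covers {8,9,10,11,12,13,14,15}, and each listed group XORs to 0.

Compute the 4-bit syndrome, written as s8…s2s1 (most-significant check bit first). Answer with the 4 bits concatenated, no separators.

0100

s1 (pos 1,3,5,7,9,11,13,15): 0⊕1⊕0⊕1⊕1⊕1⊕0⊕0 = 0
s2 (pos 2,3,6,7,10,11,14,15): 0⊕1⊕0⊕1⊕0⊕1⊕1⊕0 = 0
s4 (pos 4,5,6,7,12,13,14,15): 1⊕0⊕0⊕1⊕0⊕0⊕1⊕0 = 1
s8 (pos 8,9,10,11,12,13,14,15): 1⊕1⊕0⊕1⊕0⊕0⊕1⊕0 = 0
Syndrome s8…s1 = 0100 → error at position 4.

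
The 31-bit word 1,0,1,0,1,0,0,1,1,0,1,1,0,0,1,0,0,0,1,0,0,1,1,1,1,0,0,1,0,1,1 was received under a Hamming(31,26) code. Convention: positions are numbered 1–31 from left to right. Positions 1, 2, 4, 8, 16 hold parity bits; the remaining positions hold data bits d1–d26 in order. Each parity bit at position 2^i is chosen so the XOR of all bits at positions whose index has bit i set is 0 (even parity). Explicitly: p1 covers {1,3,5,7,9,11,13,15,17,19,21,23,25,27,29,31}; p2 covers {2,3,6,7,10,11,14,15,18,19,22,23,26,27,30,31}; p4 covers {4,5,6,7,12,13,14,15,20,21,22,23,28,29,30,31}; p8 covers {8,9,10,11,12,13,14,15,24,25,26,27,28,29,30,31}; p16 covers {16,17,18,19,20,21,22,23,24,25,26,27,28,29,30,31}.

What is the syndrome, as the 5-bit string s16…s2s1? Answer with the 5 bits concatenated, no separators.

00000

s1 (pos 1,3,5,7,9,11,13,15,17,19,21,23,25,27,29,31): 1⊕1⊕1⊕0⊕1⊕1⊕0⊕1⊕0⊕1⊕0⊕1⊕1⊕0⊕0⊕1 = 0
s2 (pos 2,3,6,7,10,11,14,15,18,19,22,23,26,27,30,31): 0⊕1⊕0⊕0⊕0⊕1⊕0⊕1⊕0⊕1⊕1⊕1⊕0⊕0⊕1⊕1 = 0
s4 (pos 4,5,6,7,12,13,14,15,20,21,22,23,28,29,30,31): 0⊕1⊕0⊕0⊕1⊕0⊕0⊕1⊕0⊕0⊕1⊕1⊕1⊕0⊕1⊕1 = 0
s8 (pos 8,9,10,11,12,13,14,15,24,25,26,27,28,29,30,31): 1⊕1⊕0⊕1⊕1⊕0⊕0⊕1⊕1⊕1⊕0⊕0⊕1⊕0⊕1⊕1 = 0
s16 (pos 16,17,18,19,20,21,22,23,24,25,26,27,28,29,30,31): 0⊕0⊕0⊕1⊕0⊕0⊕1⊕1⊕1⊕1⊕0⊕0⊕1⊕0⊕1⊕1 = 0
Syndrome s16…s1 = 00000 → no error.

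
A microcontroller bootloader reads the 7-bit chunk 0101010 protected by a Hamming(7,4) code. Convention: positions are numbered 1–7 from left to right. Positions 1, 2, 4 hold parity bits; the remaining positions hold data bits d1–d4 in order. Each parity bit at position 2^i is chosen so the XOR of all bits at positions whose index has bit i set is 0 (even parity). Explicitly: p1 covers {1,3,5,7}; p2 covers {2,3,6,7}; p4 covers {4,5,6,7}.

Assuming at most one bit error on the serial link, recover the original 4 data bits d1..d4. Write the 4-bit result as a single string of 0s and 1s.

0010

s1 (pos 1,3,5,7): 0⊕0⊕0⊕0 = 0
s2 (pos 2,3,6,7): 1⊕0⊕1⊕0 = 0
s4 (pos 4,5,6,7): 1⊕0⊕1⊕0 = 0
Syndrome s4…s1 = 000 → no error.
Read data bits from positions 3,5,6,7: 0010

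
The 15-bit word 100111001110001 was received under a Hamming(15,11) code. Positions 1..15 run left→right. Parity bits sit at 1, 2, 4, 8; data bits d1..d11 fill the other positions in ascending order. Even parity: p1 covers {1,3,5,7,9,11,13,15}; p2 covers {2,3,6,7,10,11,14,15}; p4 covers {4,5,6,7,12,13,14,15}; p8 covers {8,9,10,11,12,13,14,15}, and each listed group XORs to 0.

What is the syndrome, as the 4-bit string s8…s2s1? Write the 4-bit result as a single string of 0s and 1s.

0001

s1 (pos 1,3,5,7,9,11,13,15): 1⊕0⊕1⊕0⊕1⊕1⊕0⊕1 = 1
s2 (pos 2,3,6,7,10,11,14,15): 0⊕0⊕1⊕0⊕1⊕1⊕0⊕1 = 0
s4 (pos 4,5,6,7,12,13,14,15): 1⊕1⊕1⊕0⊕0⊕0⊕0⊕1 = 0
s8 (pos 8,9,10,11,12,13,14,15): 0⊕1⊕1⊕1⊕0⊕0⊕0⊕1 = 0
Syndrome s8…s1 = 0001 → error at position 1.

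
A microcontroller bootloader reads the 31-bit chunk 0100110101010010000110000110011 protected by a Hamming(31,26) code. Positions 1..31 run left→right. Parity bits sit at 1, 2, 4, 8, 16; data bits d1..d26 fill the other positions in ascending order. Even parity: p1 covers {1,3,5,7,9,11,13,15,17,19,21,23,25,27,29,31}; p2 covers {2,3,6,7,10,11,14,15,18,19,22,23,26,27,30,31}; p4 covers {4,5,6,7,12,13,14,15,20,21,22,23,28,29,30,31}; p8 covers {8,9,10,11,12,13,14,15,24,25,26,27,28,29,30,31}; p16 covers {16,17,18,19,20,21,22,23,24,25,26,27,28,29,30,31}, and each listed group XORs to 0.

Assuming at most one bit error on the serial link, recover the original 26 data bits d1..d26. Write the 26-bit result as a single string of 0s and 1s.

s1 (pos 1,3,5,7,9,11,13,15,17,19,21,23,25,27,29,31): 0⊕0⊕1⊕0⊕0⊕0⊕0⊕1⊕0⊕0⊕1⊕0⊕0⊕1⊕0⊕1 = 1
s2 (pos 2,3,6,7,10,11,14,15,18,19,22,23,26,27,30,31): 1⊕0⊕1⊕0⊕1⊕0⊕0⊕1⊕0⊕0⊕0⊕0⊕1⊕1⊕1⊕1 = 0
s4 (pos 4,5,6,7,12,13,14,15,20,21,22,23,28,29,30,31): 0⊕1⊕1⊕0⊕1⊕0⊕0⊕1⊕1⊕1⊕0⊕0⊕0⊕0⊕1⊕1 = 0
s8 (pos 8,9,10,11,12,13,14,15,24,25,26,27,28,29,30,31): 1⊕0⊕1⊕0⊕1⊕0⊕0⊕1⊕0⊕0⊕1⊕1⊕0⊕0⊕1⊕1 = 0
s16 (pos 16,17,18,19,20,21,22,23,24,25,26,27,28,29,30,31): 0⊕0⊕0⊕0⊕1⊕1⊕0⊕0⊕0⊕0⊕1⊕1⊕0⊕0⊕1⊕1 = 0
Syndrome s16…s1 = 00001 → error at position 1.
Flip position 1: 0100110101010010000110000110011 → 1100110101010010000110000110011
Read data bits from positions 3,5,6,7,9,10,11,12,13,14,15,17,18,19,20,21,22,23,24,25,26,27,28,29,30,31: 01100101001000110000110011

01100101001000110000110011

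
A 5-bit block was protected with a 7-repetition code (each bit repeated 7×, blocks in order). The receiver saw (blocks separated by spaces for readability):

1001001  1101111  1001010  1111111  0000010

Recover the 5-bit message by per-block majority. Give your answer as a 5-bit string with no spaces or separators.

Block 1 (1001001): 3 ones → 0
Block 2 (1101111): 6 ones → 1
Block 3 (1001010): 3 ones → 0
Block 4 (1111111): 7 ones → 1
Block 5 (0000010): 1 one → 0

01010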